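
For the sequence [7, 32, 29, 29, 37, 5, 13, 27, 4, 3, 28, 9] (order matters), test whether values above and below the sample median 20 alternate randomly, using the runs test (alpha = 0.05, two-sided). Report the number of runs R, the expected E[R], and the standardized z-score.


Step 1: Compute median = 20; label A = above, B = below.
Labels in order: BAAAABBABBAB  (n_A = 6, n_B = 6)
Step 2: Count runs R = 7.
Step 3: Under H0 (random ordering), E[R] = 2*n_A*n_B/(n_A+n_B) + 1 = 2*6*6/12 + 1 = 7.0000.
        Var[R] = 2*n_A*n_B*(2*n_A*n_B - n_A - n_B) / ((n_A+n_B)^2 * (n_A+n_B-1)) = 4320/1584 = 2.7273.
        SD[R] = 1.6514.
Step 4: R = E[R], so z = 0 with no continuity correction.
Step 5: Two-sided p-value via normal approximation = 2*(1 - Phi(|z|)) = 1.000000.
Step 6: alpha = 0.05. fail to reject H0.

R = 7, z = 0.0000, p = 1.000000, fail to reject H0.


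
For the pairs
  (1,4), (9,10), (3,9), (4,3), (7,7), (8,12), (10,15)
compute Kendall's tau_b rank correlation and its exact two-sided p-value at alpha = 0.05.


Step 1: Enumerate the 21 unordered pairs (i,j) with i<j and classify each by sign(x_j-x_i) * sign(y_j-y_i).
  (1,2):dx=+8,dy=+6->C; (1,3):dx=+2,dy=+5->C; (1,4):dx=+3,dy=-1->D; (1,5):dx=+6,dy=+3->C
  (1,6):dx=+7,dy=+8->C; (1,7):dx=+9,dy=+11->C; (2,3):dx=-6,dy=-1->C; (2,4):dx=-5,dy=-7->C
  (2,5):dx=-2,dy=-3->C; (2,6):dx=-1,dy=+2->D; (2,7):dx=+1,dy=+5->C; (3,4):dx=+1,dy=-6->D
  (3,5):dx=+4,dy=-2->D; (3,6):dx=+5,dy=+3->C; (3,7):dx=+7,dy=+6->C; (4,5):dx=+3,dy=+4->C
  (4,6):dx=+4,dy=+9->C; (4,7):dx=+6,dy=+12->C; (5,6):dx=+1,dy=+5->C; (5,7):dx=+3,dy=+8->C
  (6,7):dx=+2,dy=+3->C
Step 2: C = 17, D = 4, total pairs = 21.
Step 3: tau = (C - D)/(n(n-1)/2) = (17 - 4)/21 = 0.619048.
Step 4: Exact two-sided p-value (enumerate n! = 5040 permutations of y under H0): p = 0.069048.
Step 5: alpha = 0.05. fail to reject H0.

tau_b = 0.6190 (C=17, D=4), p = 0.069048, fail to reject H0.


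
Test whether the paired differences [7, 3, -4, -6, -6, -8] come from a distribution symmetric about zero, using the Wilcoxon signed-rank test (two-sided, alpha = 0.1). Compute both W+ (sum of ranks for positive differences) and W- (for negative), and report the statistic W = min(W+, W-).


Step 1: Drop any zero differences (none here) and take |d_i|.
|d| = [7, 3, 4, 6, 6, 8]
Step 2: Midrank |d_i| (ties get averaged ranks).
ranks: |7|->5, |3|->1, |4|->2, |6|->3.5, |6|->3.5, |8|->6
Step 3: Attach original signs; sum ranks with positive sign and with negative sign.
W+ = 5 + 1 = 6
W- = 2 + 3.5 + 3.5 + 6 = 15
(Check: W+ + W- = 21 should equal n(n+1)/2 = 21.)
Step 4: Test statistic W = min(W+, W-) = 6.
Step 5: Ties in |d|, so use the tie-corrected normal approximation.
        E[W] = n(n+1)/4 = 6*7/4 = 10.5.
        Tie groups: |d|=6 (t=2); sum(t^3 - t) = 6.
        Var[W] = n(n+1)(2n+1)/24 - sum(t^3-t)/48 = 546/24 - 6/48 = 22.625.
        z = (W - E[W]) / sqrt(Var[W]) = (6 - 10.5) / 4.7566 = -0.9461.
        Two-sided p = 2*Phi(z) = 0.344118.
Step 6: alpha = 0.1. fail to reject H0.

W+ = 6, W- = 15, W = min = 6, p = 0.344118, fail to reject H0.


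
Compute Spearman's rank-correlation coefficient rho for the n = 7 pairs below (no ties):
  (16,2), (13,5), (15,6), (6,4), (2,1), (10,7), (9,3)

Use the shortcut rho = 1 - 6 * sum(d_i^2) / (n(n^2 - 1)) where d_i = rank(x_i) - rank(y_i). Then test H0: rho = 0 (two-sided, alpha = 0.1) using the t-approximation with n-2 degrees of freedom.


Step 1: Rank x and y separately (midranks; no ties here).
rank(x): 16->7, 13->5, 15->6, 6->2, 2->1, 10->4, 9->3
rank(y): 2->2, 5->5, 6->6, 4->4, 1->1, 7->7, 3->3
Step 2: d_i = R_x(i) - R_y(i); compute d_i^2.
  (7-2)^2=25, (5-5)^2=0, (6-6)^2=0, (2-4)^2=4, (1-1)^2=0, (4-7)^2=9, (3-3)^2=0
sum(d^2) = 38.
Step 3: rho = 1 - 6*38 / (7*(7^2 - 1)) = 1 - 228/336 = 0.321429.
Step 4: Under H0, t = rho * sqrt((n-2)/(1-rho^2)) = 0.7590 ~ t(5).
Step 5: Two-sided p-value from the t-distribution with 5 df = 0.482072.
Step 6: alpha = 0.1. fail to reject H0.

rho = 0.3214, p = 0.482072, fail to reject H0 at alpha = 0.1.


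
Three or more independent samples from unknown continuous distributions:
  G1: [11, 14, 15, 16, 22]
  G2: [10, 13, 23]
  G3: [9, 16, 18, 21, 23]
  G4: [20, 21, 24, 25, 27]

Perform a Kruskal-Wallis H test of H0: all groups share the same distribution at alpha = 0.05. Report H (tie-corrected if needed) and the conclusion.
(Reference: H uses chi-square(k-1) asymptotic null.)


Step 1: Combine all N = 18 observations and assign midranks.
sorted (value, group, rank): (9,G3,1), (10,G2,2), (11,G1,3), (13,G2,4), (14,G1,5), (15,G1,6), (16,G1,7.5), (16,G3,7.5), (18,G3,9), (20,G4,10), (21,G3,11.5), (21,G4,11.5), (22,G1,13), (23,G2,14.5), (23,G3,14.5), (24,G4,16), (25,G4,17), (27,G4,18)
Step 2: Sum ranks within each group.
R_1 = 34.5 (n_1 = 5)
R_2 = 20.5 (n_2 = 3)
R_3 = 43.5 (n_3 = 5)
R_4 = 72.5 (n_4 = 5)
Step 3: H = 12/(N(N+1)) * sum(R_i^2/n_i) - 3(N+1)
     = 12/(18*19) * (34.5^2/5 + 20.5^2/3 + 43.5^2/5 + 72.5^2/5) - 3*19
     = 0.035088 * 1807.83 - 57
     = 6.432749.
Step 4: Ties present; correction factor C = 1 - 18/(18^3 - 18) = 0.996904. Corrected H = 6.432749 / 0.996904 = 6.452726.
Step 5: Under H0, H ~ chi^2(3); p-value = 0.091546.
Step 6: alpha = 0.05. fail to reject H0.

H = 6.4527, df = 3, p = 0.091546, fail to reject H0.


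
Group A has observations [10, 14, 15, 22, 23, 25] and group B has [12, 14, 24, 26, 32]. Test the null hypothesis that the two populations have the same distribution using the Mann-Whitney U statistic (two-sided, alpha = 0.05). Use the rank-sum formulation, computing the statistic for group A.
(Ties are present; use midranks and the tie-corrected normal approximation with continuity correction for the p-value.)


Step 1: Combine and sort all 11 observations; assign midranks.
sorted (value, group): (10,X), (12,Y), (14,X), (14,Y), (15,X), (22,X), (23,X), (24,Y), (25,X), (26,Y), (32,Y)
ranks: 10->1, 12->2, 14->3.5, 14->3.5, 15->5, 22->6, 23->7, 24->8, 25->9, 26->10, 32->11
Step 2: Rank sum for X: R1 = 1 + 3.5 + 5 + 6 + 7 + 9 = 31.5.
Step 3: U_X = R1 - n1(n1+1)/2 = 31.5 - 6*7/2 = 31.5 - 21 = 10.5.
       U_Y = n1*n2 - U_X = 30 - 10.5 = 19.5.
Step 4: Ties are present, so use the tie-corrected normal approximation (with continuity correction) for the p-value.
Step 5: p-value = 0.464192; compare to alpha = 0.05. fail to reject H0.

U_X = 10.5, p = 0.464192, fail to reject H0 at alpha = 0.05.


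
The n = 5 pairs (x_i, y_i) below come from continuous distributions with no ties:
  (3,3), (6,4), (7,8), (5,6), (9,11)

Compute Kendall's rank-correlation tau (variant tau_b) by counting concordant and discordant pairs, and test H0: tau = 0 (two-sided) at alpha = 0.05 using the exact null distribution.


Step 1: Enumerate the 10 unordered pairs (i,j) with i<j and classify each by sign(x_j-x_i) * sign(y_j-y_i).
  (1,2):dx=+3,dy=+1->C; (1,3):dx=+4,dy=+5->C; (1,4):dx=+2,dy=+3->C; (1,5):dx=+6,dy=+8->C
  (2,3):dx=+1,dy=+4->C; (2,4):dx=-1,dy=+2->D; (2,5):dx=+3,dy=+7->C; (3,4):dx=-2,dy=-2->C
  (3,5):dx=+2,dy=+3->C; (4,5):dx=+4,dy=+5->C
Step 2: C = 9, D = 1, total pairs = 10.
Step 3: tau = (C - D)/(n(n-1)/2) = (9 - 1)/10 = 0.800000.
Step 4: Exact two-sided p-value (enumerate n! = 120 permutations of y under H0): p = 0.083333.
Step 5: alpha = 0.05. fail to reject H0.

tau_b = 0.8000 (C=9, D=1), p = 0.083333, fail to reject H0.


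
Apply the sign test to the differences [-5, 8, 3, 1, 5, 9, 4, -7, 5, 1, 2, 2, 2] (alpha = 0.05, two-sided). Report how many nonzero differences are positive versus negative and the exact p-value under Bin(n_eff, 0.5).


Step 1: Discard zero differences. Original n = 13; n_eff = number of nonzero differences = 13.
Nonzero differences (with sign): -5, +8, +3, +1, +5, +9, +4, -7, +5, +1, +2, +2, +2
Step 2: Count signs: positive = 11, negative = 2.
Step 3: Under H0: P(positive) = 0.5, so the number of positives S ~ Bin(13, 0.5).
Step 4: Two-sided exact p-value = sum of Bin(13,0.5) probabilities at or below the observed probability = 0.022461.
Step 5: alpha = 0.05. reject H0.

n_eff = 13, pos = 11, neg = 2, p = 0.022461, reject H0.


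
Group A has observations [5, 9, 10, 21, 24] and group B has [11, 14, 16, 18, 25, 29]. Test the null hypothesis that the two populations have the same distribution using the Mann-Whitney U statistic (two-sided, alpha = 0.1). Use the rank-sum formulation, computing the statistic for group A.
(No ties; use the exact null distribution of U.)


Step 1: Combine and sort all 11 observations; assign midranks.
sorted (value, group): (5,X), (9,X), (10,X), (11,Y), (14,Y), (16,Y), (18,Y), (21,X), (24,X), (25,Y), (29,Y)
ranks: 5->1, 9->2, 10->3, 11->4, 14->5, 16->6, 18->7, 21->8, 24->9, 25->10, 29->11
Step 2: Rank sum for X: R1 = 1 + 2 + 3 + 8 + 9 = 23.
Step 3: U_X = R1 - n1(n1+1)/2 = 23 - 5*6/2 = 23 - 15 = 8.
       U_Y = n1*n2 - U_X = 30 - 8 = 22.
Step 4: No ties, so the exact null distribution of U (based on enumerating the C(11,5) = 462 equally likely rank assignments) gives the two-sided p-value.
Step 5: p-value = 0.246753; compare to alpha = 0.1. fail to reject H0.

U_X = 8, p = 0.246753, fail to reject H0 at alpha = 0.1.


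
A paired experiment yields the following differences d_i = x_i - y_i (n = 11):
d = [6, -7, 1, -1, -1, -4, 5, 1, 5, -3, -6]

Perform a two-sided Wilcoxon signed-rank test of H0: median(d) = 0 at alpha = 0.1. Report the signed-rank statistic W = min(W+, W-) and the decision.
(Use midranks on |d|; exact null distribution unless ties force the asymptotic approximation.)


Step 1: Drop any zero differences (none here) and take |d_i|.
|d| = [6, 7, 1, 1, 1, 4, 5, 1, 5, 3, 6]
Step 2: Midrank |d_i| (ties get averaged ranks).
ranks: |6|->9.5, |7|->11, |1|->2.5, |1|->2.5, |1|->2.5, |4|->6, |5|->7.5, |1|->2.5, |5|->7.5, |3|->5, |6|->9.5
Step 3: Attach original signs; sum ranks with positive sign and with negative sign.
W+ = 9.5 + 2.5 + 7.5 + 2.5 + 7.5 = 29.5
W- = 11 + 2.5 + 2.5 + 6 + 5 + 9.5 = 36.5
(Check: W+ + W- = 66 should equal n(n+1)/2 = 66.)
Step 4: Test statistic W = min(W+, W-) = 29.5.
Step 5: Ties in |d|, so use the tie-corrected normal approximation.
        E[W] = n(n+1)/4 = 11*12/4 = 33.
        Tie groups: |d|=1 (t=4), |d|=5 (t=2), |d|=6 (t=2); sum(t^3 - t) = 72.
        Var[W] = n(n+1)(2n+1)/24 - sum(t^3-t)/48 = 3036/24 - 72/48 = 125.
        z = (W - E[W]) / sqrt(Var[W]) = (29.5 - 33) / 11.1803 = -0.3130.
        Two-sided p = 2*Phi(z) = 0.754243.
Step 6: alpha = 0.1. fail to reject H0.

W+ = 29.5, W- = 36.5, W = min = 29.5, p = 0.754243, fail to reject H0.


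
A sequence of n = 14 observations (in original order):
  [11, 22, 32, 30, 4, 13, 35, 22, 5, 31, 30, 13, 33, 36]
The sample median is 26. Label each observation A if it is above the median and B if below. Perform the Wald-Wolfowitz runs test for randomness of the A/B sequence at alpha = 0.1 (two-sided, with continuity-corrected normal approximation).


Step 1: Compute median = 26; label A = above, B = below.
Labels in order: BBAABBABBAABAA  (n_A = 7, n_B = 7)
Step 2: Count runs R = 8.
Step 3: Under H0 (random ordering), E[R] = 2*n_A*n_B/(n_A+n_B) + 1 = 2*7*7/14 + 1 = 8.0000.
        Var[R] = 2*n_A*n_B*(2*n_A*n_B - n_A - n_B) / ((n_A+n_B)^2 * (n_A+n_B-1)) = 8232/2548 = 3.2308.
        SD[R] = 1.7974.
Step 4: R = E[R], so z = 0 with no continuity correction.
Step 5: Two-sided p-value via normal approximation = 2*(1 - Phi(|z|)) = 1.000000.
Step 6: alpha = 0.1. fail to reject H0.

R = 8, z = 0.0000, p = 1.000000, fail to reject H0.


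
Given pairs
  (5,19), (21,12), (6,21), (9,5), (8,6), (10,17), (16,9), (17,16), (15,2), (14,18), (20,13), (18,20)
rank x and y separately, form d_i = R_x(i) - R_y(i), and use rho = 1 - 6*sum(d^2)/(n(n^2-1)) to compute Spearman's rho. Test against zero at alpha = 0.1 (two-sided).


Step 1: Rank x and y separately (midranks; no ties here).
rank(x): 5->1, 21->12, 6->2, 9->4, 8->3, 10->5, 16->8, 17->9, 15->7, 14->6, 20->11, 18->10
rank(y): 19->10, 12->5, 21->12, 5->2, 6->3, 17->8, 9->4, 16->7, 2->1, 18->9, 13->6, 20->11
Step 2: d_i = R_x(i) - R_y(i); compute d_i^2.
  (1-10)^2=81, (12-5)^2=49, (2-12)^2=100, (4-2)^2=4, (3-3)^2=0, (5-8)^2=9, (8-4)^2=16, (9-7)^2=4, (7-1)^2=36, (6-9)^2=9, (11-6)^2=25, (10-11)^2=1
sum(d^2) = 334.
Step 3: rho = 1 - 6*334 / (12*(12^2 - 1)) = 1 - 2004/1716 = -0.167832.
Step 4: Under H0, t = rho * sqrt((n-2)/(1-rho^2)) = -0.5384 ~ t(10).
Step 5: Two-sided p-value from the t-distribution with 10 df = 0.602099.
Step 6: alpha = 0.1. fail to reject H0.

rho = -0.1678, p = 0.602099, fail to reject H0 at alpha = 0.1.


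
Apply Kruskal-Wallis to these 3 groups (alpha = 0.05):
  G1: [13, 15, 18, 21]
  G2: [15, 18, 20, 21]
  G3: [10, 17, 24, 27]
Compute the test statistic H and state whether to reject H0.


Step 1: Combine all N = 12 observations and assign midranks.
sorted (value, group, rank): (10,G3,1), (13,G1,2), (15,G1,3.5), (15,G2,3.5), (17,G3,5), (18,G1,6.5), (18,G2,6.5), (20,G2,8), (21,G1,9.5), (21,G2,9.5), (24,G3,11), (27,G3,12)
Step 2: Sum ranks within each group.
R_1 = 21.5 (n_1 = 4)
R_2 = 27.5 (n_2 = 4)
R_3 = 29 (n_3 = 4)
Step 3: H = 12/(N(N+1)) * sum(R_i^2/n_i) - 3(N+1)
     = 12/(12*13) * (21.5^2/4 + 27.5^2/4 + 29^2/4) - 3*13
     = 0.076923 * 514.875 - 39
     = 0.605769.
Step 4: Ties present; correction factor C = 1 - 18/(12^3 - 12) = 0.989510. Corrected H = 0.605769 / 0.989510 = 0.612191.
Step 5: Under H0, H ~ chi^2(2); p-value = 0.736316.
Step 6: alpha = 0.05. fail to reject H0.

H = 0.6122, df = 2, p = 0.736316, fail to reject H0.


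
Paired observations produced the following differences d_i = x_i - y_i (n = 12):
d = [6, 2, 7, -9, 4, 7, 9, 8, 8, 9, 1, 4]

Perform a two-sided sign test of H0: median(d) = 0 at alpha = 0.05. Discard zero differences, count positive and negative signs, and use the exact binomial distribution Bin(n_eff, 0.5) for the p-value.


Step 1: Discard zero differences. Original n = 12; n_eff = number of nonzero differences = 12.
Nonzero differences (with sign): +6, +2, +7, -9, +4, +7, +9, +8, +8, +9, +1, +4
Step 2: Count signs: positive = 11, negative = 1.
Step 3: Under H0: P(positive) = 0.5, so the number of positives S ~ Bin(12, 0.5).
Step 4: Two-sided exact p-value = sum of Bin(12,0.5) probabilities at or below the observed probability = 0.006348.
Step 5: alpha = 0.05. reject H0.

n_eff = 12, pos = 11, neg = 1, p = 0.006348, reject H0.


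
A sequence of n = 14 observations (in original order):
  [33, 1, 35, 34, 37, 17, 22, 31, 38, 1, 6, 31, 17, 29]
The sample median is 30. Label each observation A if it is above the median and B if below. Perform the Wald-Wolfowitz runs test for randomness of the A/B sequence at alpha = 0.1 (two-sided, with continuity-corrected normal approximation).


Step 1: Compute median = 30; label A = above, B = below.
Labels in order: ABAAABBAABBABB  (n_A = 7, n_B = 7)
Step 2: Count runs R = 8.
Step 3: Under H0 (random ordering), E[R] = 2*n_A*n_B/(n_A+n_B) + 1 = 2*7*7/14 + 1 = 8.0000.
        Var[R] = 2*n_A*n_B*(2*n_A*n_B - n_A - n_B) / ((n_A+n_B)^2 * (n_A+n_B-1)) = 8232/2548 = 3.2308.
        SD[R] = 1.7974.
Step 4: R = E[R], so z = 0 with no continuity correction.
Step 5: Two-sided p-value via normal approximation = 2*(1 - Phi(|z|)) = 1.000000.
Step 6: alpha = 0.1. fail to reject H0.

R = 8, z = 0.0000, p = 1.000000, fail to reject H0.


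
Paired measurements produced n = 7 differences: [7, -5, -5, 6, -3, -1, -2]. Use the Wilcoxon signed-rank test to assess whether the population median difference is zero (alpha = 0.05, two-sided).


Step 1: Drop any zero differences (none here) and take |d_i|.
|d| = [7, 5, 5, 6, 3, 1, 2]
Step 2: Midrank |d_i| (ties get averaged ranks).
ranks: |7|->7, |5|->4.5, |5|->4.5, |6|->6, |3|->3, |1|->1, |2|->2
Step 3: Attach original signs; sum ranks with positive sign and with negative sign.
W+ = 7 + 6 = 13
W- = 4.5 + 4.5 + 3 + 1 + 2 = 15
(Check: W+ + W- = 28 should equal n(n+1)/2 = 28.)
Step 4: Test statistic W = min(W+, W-) = 13.
Step 5: Ties in |d|, so use the tie-corrected normal approximation.
        E[W] = n(n+1)/4 = 7*8/4 = 14.
        Tie groups: |d|=5 (t=2); sum(t^3 - t) = 6.
        Var[W] = n(n+1)(2n+1)/24 - sum(t^3-t)/48 = 840/24 - 6/48 = 34.875.
        z = (W - E[W]) / sqrt(Var[W]) = (13 - 14) / 5.9055 = -0.1693.
        Two-sided p = 2*Phi(z) = 0.865534.
Step 6: alpha = 0.05. fail to reject H0.

W+ = 13, W- = 15, W = min = 13, p = 0.865534, fail to reject H0.


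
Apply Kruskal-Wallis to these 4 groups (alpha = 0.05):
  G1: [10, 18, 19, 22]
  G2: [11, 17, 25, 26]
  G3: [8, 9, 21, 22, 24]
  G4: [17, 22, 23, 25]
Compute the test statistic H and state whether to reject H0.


Step 1: Combine all N = 17 observations and assign midranks.
sorted (value, group, rank): (8,G3,1), (9,G3,2), (10,G1,3), (11,G2,4), (17,G2,5.5), (17,G4,5.5), (18,G1,7), (19,G1,8), (21,G3,9), (22,G1,11), (22,G3,11), (22,G4,11), (23,G4,13), (24,G3,14), (25,G2,15.5), (25,G4,15.5), (26,G2,17)
Step 2: Sum ranks within each group.
R_1 = 29 (n_1 = 4)
R_2 = 42 (n_2 = 4)
R_3 = 37 (n_3 = 5)
R_4 = 45 (n_4 = 4)
Step 3: H = 12/(N(N+1)) * sum(R_i^2/n_i) - 3(N+1)
     = 12/(17*18) * (29^2/4 + 42^2/4 + 37^2/5 + 45^2/4) - 3*18
     = 0.039216 * 1431.3 - 54
     = 2.129412.
Step 4: Ties present; correction factor C = 1 - 36/(17^3 - 17) = 0.992647. Corrected H = 2.129412 / 0.992647 = 2.145185.
Step 5: Under H0, H ~ chi^2(3); p-value = 0.542826.
Step 6: alpha = 0.05. fail to reject H0.

H = 2.1452, df = 3, p = 0.542826, fail to reject H0.


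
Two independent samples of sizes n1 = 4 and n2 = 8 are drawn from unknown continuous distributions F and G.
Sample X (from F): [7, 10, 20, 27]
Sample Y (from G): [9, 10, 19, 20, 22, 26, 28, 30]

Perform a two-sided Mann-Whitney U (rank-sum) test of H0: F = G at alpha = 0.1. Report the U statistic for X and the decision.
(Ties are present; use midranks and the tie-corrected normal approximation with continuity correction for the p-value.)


Step 1: Combine and sort all 12 observations; assign midranks.
sorted (value, group): (7,X), (9,Y), (10,X), (10,Y), (19,Y), (20,X), (20,Y), (22,Y), (26,Y), (27,X), (28,Y), (30,Y)
ranks: 7->1, 9->2, 10->3.5, 10->3.5, 19->5, 20->6.5, 20->6.5, 22->8, 26->9, 27->10, 28->11, 30->12
Step 2: Rank sum for X: R1 = 1 + 3.5 + 6.5 + 10 = 21.
Step 3: U_X = R1 - n1(n1+1)/2 = 21 - 4*5/2 = 21 - 10 = 11.
       U_Y = n1*n2 - U_X = 32 - 11 = 21.
Step 4: Ties are present, so use the tie-corrected normal approximation (with continuity correction) for the p-value.
Step 5: p-value = 0.443097; compare to alpha = 0.1. fail to reject H0.

U_X = 11, p = 0.443097, fail to reject H0 at alpha = 0.1.


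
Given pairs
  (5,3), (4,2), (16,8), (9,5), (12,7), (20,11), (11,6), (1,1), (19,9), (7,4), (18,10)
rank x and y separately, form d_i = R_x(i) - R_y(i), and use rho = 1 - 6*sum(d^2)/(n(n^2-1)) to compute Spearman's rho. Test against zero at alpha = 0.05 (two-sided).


Step 1: Rank x and y separately (midranks; no ties here).
rank(x): 5->3, 4->2, 16->8, 9->5, 12->7, 20->11, 11->6, 1->1, 19->10, 7->4, 18->9
rank(y): 3->3, 2->2, 8->8, 5->5, 7->7, 11->11, 6->6, 1->1, 9->9, 4->4, 10->10
Step 2: d_i = R_x(i) - R_y(i); compute d_i^2.
  (3-3)^2=0, (2-2)^2=0, (8-8)^2=0, (5-5)^2=0, (7-7)^2=0, (11-11)^2=0, (6-6)^2=0, (1-1)^2=0, (10-9)^2=1, (4-4)^2=0, (9-10)^2=1
sum(d^2) = 2.
Step 3: rho = 1 - 6*2 / (11*(11^2 - 1)) = 1 - 12/1320 = 0.990909.
Step 4: Under H0, t = rho * sqrt((n-2)/(1-rho^2)) = 22.0966 ~ t(9).
Step 5: Two-sided p-value from the t-distribution with 9 df = 0.000000.
Step 6: alpha = 0.05. reject H0.

rho = 0.9909, p = 0.000000, reject H0 at alpha = 0.05.


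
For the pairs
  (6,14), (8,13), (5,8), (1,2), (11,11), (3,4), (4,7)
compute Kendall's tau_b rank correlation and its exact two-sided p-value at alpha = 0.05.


Step 1: Enumerate the 21 unordered pairs (i,j) with i<j and classify each by sign(x_j-x_i) * sign(y_j-y_i).
  (1,2):dx=+2,dy=-1->D; (1,3):dx=-1,dy=-6->C; (1,4):dx=-5,dy=-12->C; (1,5):dx=+5,dy=-3->D
  (1,6):dx=-3,dy=-10->C; (1,7):dx=-2,dy=-7->C; (2,3):dx=-3,dy=-5->C; (2,4):dx=-7,dy=-11->C
  (2,5):dx=+3,dy=-2->D; (2,6):dx=-5,dy=-9->C; (2,7):dx=-4,dy=-6->C; (3,4):dx=-4,dy=-6->C
  (3,5):dx=+6,dy=+3->C; (3,6):dx=-2,dy=-4->C; (3,7):dx=-1,dy=-1->C; (4,5):dx=+10,dy=+9->C
  (4,6):dx=+2,dy=+2->C; (4,7):dx=+3,dy=+5->C; (5,6):dx=-8,dy=-7->C; (5,7):dx=-7,dy=-4->C
  (6,7):dx=+1,dy=+3->C
Step 2: C = 18, D = 3, total pairs = 21.
Step 3: tau = (C - D)/(n(n-1)/2) = (18 - 3)/21 = 0.714286.
Step 4: Exact two-sided p-value (enumerate n! = 5040 permutations of y under H0): p = 0.030159.
Step 5: alpha = 0.05. reject H0.

tau_b = 0.7143 (C=18, D=3), p = 0.030159, reject H0.


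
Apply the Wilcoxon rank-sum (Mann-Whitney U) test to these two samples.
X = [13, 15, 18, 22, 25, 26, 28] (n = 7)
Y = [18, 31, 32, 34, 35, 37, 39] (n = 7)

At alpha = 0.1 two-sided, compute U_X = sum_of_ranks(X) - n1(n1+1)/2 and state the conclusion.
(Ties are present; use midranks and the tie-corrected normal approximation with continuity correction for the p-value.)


Step 1: Combine and sort all 14 observations; assign midranks.
sorted (value, group): (13,X), (15,X), (18,X), (18,Y), (22,X), (25,X), (26,X), (28,X), (31,Y), (32,Y), (34,Y), (35,Y), (37,Y), (39,Y)
ranks: 13->1, 15->2, 18->3.5, 18->3.5, 22->5, 25->6, 26->7, 28->8, 31->9, 32->10, 34->11, 35->12, 37->13, 39->14
Step 2: Rank sum for X: R1 = 1 + 2 + 3.5 + 5 + 6 + 7 + 8 = 32.5.
Step 3: U_X = R1 - n1(n1+1)/2 = 32.5 - 7*8/2 = 32.5 - 28 = 4.5.
       U_Y = n1*n2 - U_X = 49 - 4.5 = 44.5.
Step 4: Ties are present, so use the tie-corrected normal approximation (with continuity correction) for the p-value.
Step 5: p-value = 0.012618; compare to alpha = 0.1. reject H0.

U_X = 4.5, p = 0.012618, reject H0 at alpha = 0.1.


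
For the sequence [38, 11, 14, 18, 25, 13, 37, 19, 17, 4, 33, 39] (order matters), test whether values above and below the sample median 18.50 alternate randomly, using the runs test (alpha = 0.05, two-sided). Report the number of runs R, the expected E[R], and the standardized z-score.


Step 1: Compute median = 18.50; label A = above, B = below.
Labels in order: ABBBABAABBAA  (n_A = 6, n_B = 6)
Step 2: Count runs R = 7.
Step 3: Under H0 (random ordering), E[R] = 2*n_A*n_B/(n_A+n_B) + 1 = 2*6*6/12 + 1 = 7.0000.
        Var[R] = 2*n_A*n_B*(2*n_A*n_B - n_A - n_B) / ((n_A+n_B)^2 * (n_A+n_B-1)) = 4320/1584 = 2.7273.
        SD[R] = 1.6514.
Step 4: R = E[R], so z = 0 with no continuity correction.
Step 5: Two-sided p-value via normal approximation = 2*(1 - Phi(|z|)) = 1.000000.
Step 6: alpha = 0.05. fail to reject H0.

R = 7, z = 0.0000, p = 1.000000, fail to reject H0.


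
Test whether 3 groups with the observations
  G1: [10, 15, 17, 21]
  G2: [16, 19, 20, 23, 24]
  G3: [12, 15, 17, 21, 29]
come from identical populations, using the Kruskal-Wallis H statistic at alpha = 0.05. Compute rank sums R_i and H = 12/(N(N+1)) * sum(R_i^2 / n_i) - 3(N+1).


Step 1: Combine all N = 14 observations and assign midranks.
sorted (value, group, rank): (10,G1,1), (12,G3,2), (15,G1,3.5), (15,G3,3.5), (16,G2,5), (17,G1,6.5), (17,G3,6.5), (19,G2,8), (20,G2,9), (21,G1,10.5), (21,G3,10.5), (23,G2,12), (24,G2,13), (29,G3,14)
Step 2: Sum ranks within each group.
R_1 = 21.5 (n_1 = 4)
R_2 = 47 (n_2 = 5)
R_3 = 36.5 (n_3 = 5)
Step 3: H = 12/(N(N+1)) * sum(R_i^2/n_i) - 3(N+1)
     = 12/(14*15) * (21.5^2/4 + 47^2/5 + 36.5^2/5) - 3*15
     = 0.057143 * 823.812 - 45
     = 2.075000.
Step 4: Ties present; correction factor C = 1 - 18/(14^3 - 14) = 0.993407. Corrected H = 2.075000 / 0.993407 = 2.088772.
Step 5: Under H0, H ~ chi^2(2); p-value = 0.351908.
Step 6: alpha = 0.05. fail to reject H0.

H = 2.0888, df = 2, p = 0.351908, fail to reject H0.


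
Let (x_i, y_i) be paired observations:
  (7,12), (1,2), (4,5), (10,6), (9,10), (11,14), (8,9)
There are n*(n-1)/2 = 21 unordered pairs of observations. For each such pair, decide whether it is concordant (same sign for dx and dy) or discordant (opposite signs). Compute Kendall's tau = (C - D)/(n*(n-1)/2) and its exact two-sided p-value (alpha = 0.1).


Step 1: Enumerate the 21 unordered pairs (i,j) with i<j and classify each by sign(x_j-x_i) * sign(y_j-y_i).
  (1,2):dx=-6,dy=-10->C; (1,3):dx=-3,dy=-7->C; (1,4):dx=+3,dy=-6->D; (1,5):dx=+2,dy=-2->D
  (1,6):dx=+4,dy=+2->C; (1,7):dx=+1,dy=-3->D; (2,3):dx=+3,dy=+3->C; (2,4):dx=+9,dy=+4->C
  (2,5):dx=+8,dy=+8->C; (2,6):dx=+10,dy=+12->C; (2,7):dx=+7,dy=+7->C; (3,4):dx=+6,dy=+1->C
  (3,5):dx=+5,dy=+5->C; (3,6):dx=+7,dy=+9->C; (3,7):dx=+4,dy=+4->C; (4,5):dx=-1,dy=+4->D
  (4,6):dx=+1,dy=+8->C; (4,7):dx=-2,dy=+3->D; (5,6):dx=+2,dy=+4->C; (5,7):dx=-1,dy=-1->C
  (6,7):dx=-3,dy=-5->C
Step 2: C = 16, D = 5, total pairs = 21.
Step 3: tau = (C - D)/(n(n-1)/2) = (16 - 5)/21 = 0.523810.
Step 4: Exact two-sided p-value (enumerate n! = 5040 permutations of y under H0): p = 0.136111.
Step 5: alpha = 0.1. fail to reject H0.

tau_b = 0.5238 (C=16, D=5), p = 0.136111, fail to reject H0.


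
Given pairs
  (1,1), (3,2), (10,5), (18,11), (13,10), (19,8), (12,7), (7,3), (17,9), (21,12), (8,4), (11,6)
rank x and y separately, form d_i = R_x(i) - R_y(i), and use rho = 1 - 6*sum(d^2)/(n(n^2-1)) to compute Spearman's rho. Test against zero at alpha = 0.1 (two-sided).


Step 1: Rank x and y separately (midranks; no ties here).
rank(x): 1->1, 3->2, 10->5, 18->10, 13->8, 19->11, 12->7, 7->3, 17->9, 21->12, 8->4, 11->6
rank(y): 1->1, 2->2, 5->5, 11->11, 10->10, 8->8, 7->7, 3->3, 9->9, 12->12, 4->4, 6->6
Step 2: d_i = R_x(i) - R_y(i); compute d_i^2.
  (1-1)^2=0, (2-2)^2=0, (5-5)^2=0, (10-11)^2=1, (8-10)^2=4, (11-8)^2=9, (7-7)^2=0, (3-3)^2=0, (9-9)^2=0, (12-12)^2=0, (4-4)^2=0, (6-6)^2=0
sum(d^2) = 14.
Step 3: rho = 1 - 6*14 / (12*(12^2 - 1)) = 1 - 84/1716 = 0.951049.
Step 4: Under H0, t = rho * sqrt((n-2)/(1-rho^2)) = 9.7317 ~ t(10).
Step 5: Two-sided p-value from the t-distribution with 10 df = 0.000002.
Step 6: alpha = 0.1. reject H0.

rho = 0.9510, p = 0.000002, reject H0 at alpha = 0.1.


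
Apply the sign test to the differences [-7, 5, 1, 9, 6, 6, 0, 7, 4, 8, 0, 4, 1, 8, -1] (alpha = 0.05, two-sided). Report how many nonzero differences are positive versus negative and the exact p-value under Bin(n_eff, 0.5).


Step 1: Discard zero differences. Original n = 15; n_eff = number of nonzero differences = 13.
Nonzero differences (with sign): -7, +5, +1, +9, +6, +6, +7, +4, +8, +4, +1, +8, -1
Step 2: Count signs: positive = 11, negative = 2.
Step 3: Under H0: P(positive) = 0.5, so the number of positives S ~ Bin(13, 0.5).
Step 4: Two-sided exact p-value = sum of Bin(13,0.5) probabilities at or below the observed probability = 0.022461.
Step 5: alpha = 0.05. reject H0.

n_eff = 13, pos = 11, neg = 2, p = 0.022461, reject H0.


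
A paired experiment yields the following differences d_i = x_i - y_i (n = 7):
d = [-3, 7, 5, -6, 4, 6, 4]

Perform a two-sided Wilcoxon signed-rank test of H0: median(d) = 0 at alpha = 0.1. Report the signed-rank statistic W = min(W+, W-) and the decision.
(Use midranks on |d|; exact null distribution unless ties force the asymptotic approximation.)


Step 1: Drop any zero differences (none here) and take |d_i|.
|d| = [3, 7, 5, 6, 4, 6, 4]
Step 2: Midrank |d_i| (ties get averaged ranks).
ranks: |3|->1, |7|->7, |5|->4, |6|->5.5, |4|->2.5, |6|->5.5, |4|->2.5
Step 3: Attach original signs; sum ranks with positive sign and with negative sign.
W+ = 7 + 4 + 2.5 + 5.5 + 2.5 = 21.5
W- = 1 + 5.5 = 6.5
(Check: W+ + W- = 28 should equal n(n+1)/2 = 28.)
Step 4: Test statistic W = min(W+, W-) = 6.5.
Step 5: Ties in |d|, so use the tie-corrected normal approximation.
        E[W] = n(n+1)/4 = 7*8/4 = 14.
        Tie groups: |d|=4 (t=2), |d|=6 (t=2); sum(t^3 - t) = 12.
        Var[W] = n(n+1)(2n+1)/24 - sum(t^3-t)/48 = 840/24 - 12/48 = 34.75.
        z = (W - E[W]) / sqrt(Var[W]) = (6.5 - 14) / 5.8949 = -1.2723.
        Two-sided p = 2*Phi(z) = 0.203272.
Step 6: alpha = 0.1. fail to reject H0.

W+ = 21.5, W- = 6.5, W = min = 6.5, p = 0.203272, fail to reject H0.


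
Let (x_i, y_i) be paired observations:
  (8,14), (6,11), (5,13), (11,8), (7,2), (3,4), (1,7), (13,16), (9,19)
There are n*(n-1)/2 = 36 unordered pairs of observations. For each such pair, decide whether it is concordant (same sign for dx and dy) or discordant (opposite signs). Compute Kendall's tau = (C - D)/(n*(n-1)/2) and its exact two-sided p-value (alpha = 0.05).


Step 1: Enumerate the 36 unordered pairs (i,j) with i<j and classify each by sign(x_j-x_i) * sign(y_j-y_i).
  (1,2):dx=-2,dy=-3->C; (1,3):dx=-3,dy=-1->C; (1,4):dx=+3,dy=-6->D; (1,5):dx=-1,dy=-12->C
  (1,6):dx=-5,dy=-10->C; (1,7):dx=-7,dy=-7->C; (1,8):dx=+5,dy=+2->C; (1,9):dx=+1,dy=+5->C
  (2,3):dx=-1,dy=+2->D; (2,4):dx=+5,dy=-3->D; (2,5):dx=+1,dy=-9->D; (2,6):dx=-3,dy=-7->C
  (2,7):dx=-5,dy=-4->C; (2,8):dx=+7,dy=+5->C; (2,9):dx=+3,dy=+8->C; (3,4):dx=+6,dy=-5->D
  (3,5):dx=+2,dy=-11->D; (3,6):dx=-2,dy=-9->C; (3,7):dx=-4,dy=-6->C; (3,8):dx=+8,dy=+3->C
  (3,9):dx=+4,dy=+6->C; (4,5):dx=-4,dy=-6->C; (4,6):dx=-8,dy=-4->C; (4,7):dx=-10,dy=-1->C
  (4,8):dx=+2,dy=+8->C; (4,9):dx=-2,dy=+11->D; (5,6):dx=-4,dy=+2->D; (5,7):dx=-6,dy=+5->D
  (5,8):dx=+6,dy=+14->C; (5,9):dx=+2,dy=+17->C; (6,7):dx=-2,dy=+3->D; (6,8):dx=+10,dy=+12->C
  (6,9):dx=+6,dy=+15->C; (7,8):dx=+12,dy=+9->C; (7,9):dx=+8,dy=+12->C; (8,9):dx=-4,dy=+3->D
Step 2: C = 25, D = 11, total pairs = 36.
Step 3: tau = (C - D)/(n(n-1)/2) = (25 - 11)/36 = 0.388889.
Step 4: Exact two-sided p-value (enumerate n! = 362880 permutations of y under H0): p = 0.180181.
Step 5: alpha = 0.05. fail to reject H0.

tau_b = 0.3889 (C=25, D=11), p = 0.180181, fail to reject H0.


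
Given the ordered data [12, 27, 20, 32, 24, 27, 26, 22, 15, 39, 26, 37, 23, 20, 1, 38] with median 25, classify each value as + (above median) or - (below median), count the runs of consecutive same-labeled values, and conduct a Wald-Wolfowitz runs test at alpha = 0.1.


Step 1: Compute median = 25; label A = above, B = below.
Labels in order: BABABAABBAAABBBA  (n_A = 8, n_B = 8)
Step 2: Count runs R = 10.
Step 3: Under H0 (random ordering), E[R] = 2*n_A*n_B/(n_A+n_B) + 1 = 2*8*8/16 + 1 = 9.0000.
        Var[R] = 2*n_A*n_B*(2*n_A*n_B - n_A - n_B) / ((n_A+n_B)^2 * (n_A+n_B-1)) = 14336/3840 = 3.7333.
        SD[R] = 1.9322.
Step 4: Continuity-corrected z = (R - 0.5 - E[R]) / SD[R] = (10 - 0.5 - 9.0000) / 1.9322 = 0.2588.
Step 5: Two-sided p-value via normal approximation = 2*(1 - Phi(|z|)) = 0.795809.
Step 6: alpha = 0.1. fail to reject H0.

R = 10, z = 0.2588, p = 0.795809, fail to reject H0.


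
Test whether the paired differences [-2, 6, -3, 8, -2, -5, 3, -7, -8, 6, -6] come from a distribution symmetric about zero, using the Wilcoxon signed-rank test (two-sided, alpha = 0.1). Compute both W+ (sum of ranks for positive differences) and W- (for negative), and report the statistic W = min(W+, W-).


Step 1: Drop any zero differences (none here) and take |d_i|.
|d| = [2, 6, 3, 8, 2, 5, 3, 7, 8, 6, 6]
Step 2: Midrank |d_i| (ties get averaged ranks).
ranks: |2|->1.5, |6|->7, |3|->3.5, |8|->10.5, |2|->1.5, |5|->5, |3|->3.5, |7|->9, |8|->10.5, |6|->7, |6|->7
Step 3: Attach original signs; sum ranks with positive sign and with negative sign.
W+ = 7 + 10.5 + 3.5 + 7 = 28
W- = 1.5 + 3.5 + 1.5 + 5 + 9 + 10.5 + 7 = 38
(Check: W+ + W- = 66 should equal n(n+1)/2 = 66.)
Step 4: Test statistic W = min(W+, W-) = 28.
Step 5: Ties in |d|, so use the tie-corrected normal approximation.
        E[W] = n(n+1)/4 = 11*12/4 = 33.
        Tie groups: |d|=2 (t=2), |d|=3 (t=2), |d|=6 (t=3), |d|=8 (t=2); sum(t^3 - t) = 42.
        Var[W] = n(n+1)(2n+1)/24 - sum(t^3-t)/48 = 3036/24 - 42/48 = 125.625.
        z = (W - E[W]) / sqrt(Var[W]) = (28 - 33) / 11.2083 = -0.4461.
        Two-sided p = 2*Phi(z) = 0.655525.
Step 6: alpha = 0.1. fail to reject H0.

W+ = 28, W- = 38, W = min = 28, p = 0.655525, fail to reject H0.


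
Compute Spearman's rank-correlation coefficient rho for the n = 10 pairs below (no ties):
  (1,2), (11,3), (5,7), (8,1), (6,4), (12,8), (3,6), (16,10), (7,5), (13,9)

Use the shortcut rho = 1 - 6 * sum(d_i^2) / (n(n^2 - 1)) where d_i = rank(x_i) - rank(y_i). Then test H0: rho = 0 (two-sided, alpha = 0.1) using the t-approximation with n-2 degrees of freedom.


Step 1: Rank x and y separately (midranks; no ties here).
rank(x): 1->1, 11->7, 5->3, 8->6, 6->4, 12->8, 3->2, 16->10, 7->5, 13->9
rank(y): 2->2, 3->3, 7->7, 1->1, 4->4, 8->8, 6->6, 10->10, 5->5, 9->9
Step 2: d_i = R_x(i) - R_y(i); compute d_i^2.
  (1-2)^2=1, (7-3)^2=16, (3-7)^2=16, (6-1)^2=25, (4-4)^2=0, (8-8)^2=0, (2-6)^2=16, (10-10)^2=0, (5-5)^2=0, (9-9)^2=0
sum(d^2) = 74.
Step 3: rho = 1 - 6*74 / (10*(10^2 - 1)) = 1 - 444/990 = 0.551515.
Step 4: Under H0, t = rho * sqrt((n-2)/(1-rho^2)) = 1.8700 ~ t(8).
Step 5: Two-sided p-value from the t-distribution with 8 df = 0.098401.
Step 6: alpha = 0.1. reject H0.

rho = 0.5515, p = 0.098401, reject H0 at alpha = 0.1.


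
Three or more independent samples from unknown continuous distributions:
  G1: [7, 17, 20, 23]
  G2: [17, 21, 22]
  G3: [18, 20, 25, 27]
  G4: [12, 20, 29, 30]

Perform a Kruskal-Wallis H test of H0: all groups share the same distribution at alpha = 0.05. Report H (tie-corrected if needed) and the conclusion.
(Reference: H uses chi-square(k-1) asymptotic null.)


Step 1: Combine all N = 15 observations and assign midranks.
sorted (value, group, rank): (7,G1,1), (12,G4,2), (17,G1,3.5), (17,G2,3.5), (18,G3,5), (20,G1,7), (20,G3,7), (20,G4,7), (21,G2,9), (22,G2,10), (23,G1,11), (25,G3,12), (27,G3,13), (29,G4,14), (30,G4,15)
Step 2: Sum ranks within each group.
R_1 = 22.5 (n_1 = 4)
R_2 = 22.5 (n_2 = 3)
R_3 = 37 (n_3 = 4)
R_4 = 38 (n_4 = 4)
Step 3: H = 12/(N(N+1)) * sum(R_i^2/n_i) - 3(N+1)
     = 12/(15*16) * (22.5^2/4 + 22.5^2/3 + 37^2/4 + 38^2/4) - 3*16
     = 0.050000 * 998.562 - 48
     = 1.928125.
Step 4: Ties present; correction factor C = 1 - 30/(15^3 - 15) = 0.991071. Corrected H = 1.928125 / 0.991071 = 1.945495.
Step 5: Under H0, H ~ chi^2(3); p-value = 0.583796.
Step 6: alpha = 0.05. fail to reject H0.

H = 1.9455, df = 3, p = 0.583796, fail to reject H0.


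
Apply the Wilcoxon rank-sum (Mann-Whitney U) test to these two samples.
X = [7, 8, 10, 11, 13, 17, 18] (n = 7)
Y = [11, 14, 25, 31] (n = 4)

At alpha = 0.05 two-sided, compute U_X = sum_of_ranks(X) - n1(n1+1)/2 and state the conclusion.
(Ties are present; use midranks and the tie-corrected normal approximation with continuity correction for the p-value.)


Step 1: Combine and sort all 11 observations; assign midranks.
sorted (value, group): (7,X), (8,X), (10,X), (11,X), (11,Y), (13,X), (14,Y), (17,X), (18,X), (25,Y), (31,Y)
ranks: 7->1, 8->2, 10->3, 11->4.5, 11->4.5, 13->6, 14->7, 17->8, 18->9, 25->10, 31->11
Step 2: Rank sum for X: R1 = 1 + 2 + 3 + 4.5 + 6 + 8 + 9 = 33.5.
Step 3: U_X = R1 - n1(n1+1)/2 = 33.5 - 7*8/2 = 33.5 - 28 = 5.5.
       U_Y = n1*n2 - U_X = 28 - 5.5 = 22.5.
Step 4: Ties are present, so use the tie-corrected normal approximation (with continuity correction) for the p-value.
Step 5: p-value = 0.129695; compare to alpha = 0.05. fail to reject H0.

U_X = 5.5, p = 0.129695, fail to reject H0 at alpha = 0.05.


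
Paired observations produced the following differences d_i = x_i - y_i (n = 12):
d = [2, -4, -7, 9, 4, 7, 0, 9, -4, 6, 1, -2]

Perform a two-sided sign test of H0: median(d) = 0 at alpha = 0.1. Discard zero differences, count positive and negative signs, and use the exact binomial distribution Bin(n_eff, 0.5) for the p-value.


Step 1: Discard zero differences. Original n = 12; n_eff = number of nonzero differences = 11.
Nonzero differences (with sign): +2, -4, -7, +9, +4, +7, +9, -4, +6, +1, -2
Step 2: Count signs: positive = 7, negative = 4.
Step 3: Under H0: P(positive) = 0.5, so the number of positives S ~ Bin(11, 0.5).
Step 4: Two-sided exact p-value = sum of Bin(11,0.5) probabilities at or below the observed probability = 0.548828.
Step 5: alpha = 0.1. fail to reject H0.

n_eff = 11, pos = 7, neg = 4, p = 0.548828, fail to reject H0.


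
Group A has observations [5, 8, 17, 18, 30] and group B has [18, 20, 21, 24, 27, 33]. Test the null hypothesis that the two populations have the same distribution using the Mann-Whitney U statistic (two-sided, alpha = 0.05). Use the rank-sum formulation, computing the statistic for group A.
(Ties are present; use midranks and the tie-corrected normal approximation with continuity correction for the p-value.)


Step 1: Combine and sort all 11 observations; assign midranks.
sorted (value, group): (5,X), (8,X), (17,X), (18,X), (18,Y), (20,Y), (21,Y), (24,Y), (27,Y), (30,X), (33,Y)
ranks: 5->1, 8->2, 17->3, 18->4.5, 18->4.5, 20->6, 21->7, 24->8, 27->9, 30->10, 33->11
Step 2: Rank sum for X: R1 = 1 + 2 + 3 + 4.5 + 10 = 20.5.
Step 3: U_X = R1 - n1(n1+1)/2 = 20.5 - 5*6/2 = 20.5 - 15 = 5.5.
       U_Y = n1*n2 - U_X = 30 - 5.5 = 24.5.
Step 4: Ties are present, so use the tie-corrected normal approximation (with continuity correction) for the p-value.
Step 5: p-value = 0.099576; compare to alpha = 0.05. fail to reject H0.

U_X = 5.5, p = 0.099576, fail to reject H0 at alpha = 0.05.


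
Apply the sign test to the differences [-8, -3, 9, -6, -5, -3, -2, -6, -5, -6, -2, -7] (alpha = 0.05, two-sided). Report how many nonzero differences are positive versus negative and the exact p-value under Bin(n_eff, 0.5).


Step 1: Discard zero differences. Original n = 12; n_eff = number of nonzero differences = 12.
Nonzero differences (with sign): -8, -3, +9, -6, -5, -3, -2, -6, -5, -6, -2, -7
Step 2: Count signs: positive = 1, negative = 11.
Step 3: Under H0: P(positive) = 0.5, so the number of positives S ~ Bin(12, 0.5).
Step 4: Two-sided exact p-value = sum of Bin(12,0.5) probabilities at or below the observed probability = 0.006348.
Step 5: alpha = 0.05. reject H0.

n_eff = 12, pos = 1, neg = 11, p = 0.006348, reject H0.


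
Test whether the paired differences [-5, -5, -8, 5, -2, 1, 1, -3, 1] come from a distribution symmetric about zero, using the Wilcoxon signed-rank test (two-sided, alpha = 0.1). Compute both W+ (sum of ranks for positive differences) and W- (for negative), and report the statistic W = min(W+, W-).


Step 1: Drop any zero differences (none here) and take |d_i|.
|d| = [5, 5, 8, 5, 2, 1, 1, 3, 1]
Step 2: Midrank |d_i| (ties get averaged ranks).
ranks: |5|->7, |5|->7, |8|->9, |5|->7, |2|->4, |1|->2, |1|->2, |3|->5, |1|->2
Step 3: Attach original signs; sum ranks with positive sign and with negative sign.
W+ = 7 + 2 + 2 + 2 = 13
W- = 7 + 7 + 9 + 4 + 5 = 32
(Check: W+ + W- = 45 should equal n(n+1)/2 = 45.)
Step 4: Test statistic W = min(W+, W-) = 13.
Step 5: Ties in |d|, so use the tie-corrected normal approximation.
        E[W] = n(n+1)/4 = 9*10/4 = 22.5.
        Tie groups: |d|=1 (t=3), |d|=5 (t=3); sum(t^3 - t) = 48.
        Var[W] = n(n+1)(2n+1)/24 - sum(t^3-t)/48 = 1710/24 - 48/48 = 70.25.
        z = (W - E[W]) / sqrt(Var[W]) = (13 - 22.5) / 8.3815 = -1.1334.
        Two-sided p = 2*Phi(z) = 0.257027.
Step 6: alpha = 0.1. fail to reject H0.

W+ = 13, W- = 32, W = min = 13, p = 0.257027, fail to reject H0.


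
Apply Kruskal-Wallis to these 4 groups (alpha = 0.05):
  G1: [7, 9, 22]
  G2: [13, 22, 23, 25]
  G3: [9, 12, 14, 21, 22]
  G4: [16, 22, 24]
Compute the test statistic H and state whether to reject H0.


Step 1: Combine all N = 15 observations and assign midranks.
sorted (value, group, rank): (7,G1,1), (9,G1,2.5), (9,G3,2.5), (12,G3,4), (13,G2,5), (14,G3,6), (16,G4,7), (21,G3,8), (22,G1,10.5), (22,G2,10.5), (22,G3,10.5), (22,G4,10.5), (23,G2,13), (24,G4,14), (25,G2,15)
Step 2: Sum ranks within each group.
R_1 = 14 (n_1 = 3)
R_2 = 43.5 (n_2 = 4)
R_3 = 31 (n_3 = 5)
R_4 = 31.5 (n_4 = 3)
Step 3: H = 12/(N(N+1)) * sum(R_i^2/n_i) - 3(N+1)
     = 12/(15*16) * (14^2/3 + 43.5^2/4 + 31^2/5 + 31.5^2/3) - 3*16
     = 0.050000 * 1061.35 - 48
     = 5.067292.
Step 4: Ties present; correction factor C = 1 - 66/(15^3 - 15) = 0.980357. Corrected H = 5.067292 / 0.980357 = 5.168822.
Step 5: Under H0, H ~ chi^2(3); p-value = 0.159844.
Step 6: alpha = 0.05. fail to reject H0.

H = 5.1688, df = 3, p = 0.159844, fail to reject H0.


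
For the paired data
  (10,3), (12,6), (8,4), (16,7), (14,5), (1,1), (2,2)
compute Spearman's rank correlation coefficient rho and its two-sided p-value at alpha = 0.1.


Step 1: Rank x and y separately (midranks; no ties here).
rank(x): 10->4, 12->5, 8->3, 16->7, 14->6, 1->1, 2->2
rank(y): 3->3, 6->6, 4->4, 7->7, 5->5, 1->1, 2->2
Step 2: d_i = R_x(i) - R_y(i); compute d_i^2.
  (4-3)^2=1, (5-6)^2=1, (3-4)^2=1, (7-7)^2=0, (6-5)^2=1, (1-1)^2=0, (2-2)^2=0
sum(d^2) = 4.
Step 3: rho = 1 - 6*4 / (7*(7^2 - 1)) = 1 - 24/336 = 0.928571.
Step 4: Under H0, t = rho * sqrt((n-2)/(1-rho^2)) = 5.5943 ~ t(5).
Step 5: Two-sided p-value from the t-distribution with 5 df = 0.002519.
Step 6: alpha = 0.1. reject H0.

rho = 0.9286, p = 0.002519, reject H0 at alpha = 0.1.
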